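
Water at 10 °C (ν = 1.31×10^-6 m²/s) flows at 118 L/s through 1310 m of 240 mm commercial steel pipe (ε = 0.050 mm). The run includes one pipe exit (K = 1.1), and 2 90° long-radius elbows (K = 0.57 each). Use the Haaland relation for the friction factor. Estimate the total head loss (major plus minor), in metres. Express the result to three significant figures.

H_L ≈ 30.0 m

V = 4Q/(πD²) = 2.608 m/s; V²/2g = 0.3468 m
Re = 4.78×10^5, ε/D = 2.08×10^-4 → f = 0.01542 (Haaland)
Major: h_f = f(L/D)·V²/2g = 0.01542·5458·0.3468 = 29.19 m
Minor: ΣK = 2.24; h_m = ΣK·V²/2g = 0.7768 m
Total H_L = 29.19 + 0.7768 = 29.97 m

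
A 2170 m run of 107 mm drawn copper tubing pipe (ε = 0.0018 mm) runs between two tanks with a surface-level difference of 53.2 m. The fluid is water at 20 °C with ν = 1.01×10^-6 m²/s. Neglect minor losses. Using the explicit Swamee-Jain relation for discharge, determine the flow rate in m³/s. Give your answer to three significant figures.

Swamee-Jain (Type II): Q = -0.965·√(gD⁵h_f/L)·ln[ε/(3.7D) + √(3.17ν²L/(gD³h_f))]
√(gD⁵h_f/L) = √(9.81·0.107⁵·53.2/2170) = 0.001837
ε/(3.7D) = 4.55×10^-6; √(3.17ν²L/(gD³h_f)) = 1.05×10^-4
Q = -0.965·0.001837·ln(1.093×10^-4) = 0.01617 m³/s
Check: V = 1.80 m/s, Re = 1.90×10^5, f = 0.01583, h_f = 52.9 m ≈ 53.2 m ✓

Q ≈ 0.0162 m³/s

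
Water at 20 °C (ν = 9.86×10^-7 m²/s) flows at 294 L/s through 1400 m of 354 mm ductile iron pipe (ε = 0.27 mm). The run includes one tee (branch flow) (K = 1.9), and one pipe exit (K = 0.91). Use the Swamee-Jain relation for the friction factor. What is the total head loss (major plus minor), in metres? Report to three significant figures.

H_L ≈ 35.2 m

V = 4Q/(πD²) = 2.987 m/s; V²/2g = 0.4548 m
Re = 1.07×10^6, ε/D = 7.63×10^-4 → f = 0.01884 (Swamee-Jain)
Major: h_f = f(L/D)·V²/2g = 0.01884·3955·0.4548 = 33.88 m
Minor: ΣK = 2.81; h_m = ΣK·V²/2g = 1.278 m
Total H_L = 33.88 + 1.278 = 35.16 m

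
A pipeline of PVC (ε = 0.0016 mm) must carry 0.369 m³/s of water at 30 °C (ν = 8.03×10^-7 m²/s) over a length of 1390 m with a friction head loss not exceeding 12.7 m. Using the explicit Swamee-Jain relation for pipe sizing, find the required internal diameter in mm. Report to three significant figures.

D ≈ 428 mm

Swamee-Jain (Type III): D = 0.66·[ε^1.25·(LQ²/(gh_f))^4.75 + ν·Q^9.4·(L/(gh_f))^5.2]^0.04
LQ²/(gh_f) = 1.519; L/(gh_f) = 11.16
Term 1 = ε^1.25·(…)^4.75 = 4.15×10^-7; Term 2 = ν·Q^9.4·(…)^5.2 = 1.91×10^-5
D = 0.66·(4.15×10^-7 + 1.91×10^-5)^0.04 = 0.4278 m = 428 mm
Check: V = 2.57 m/s, Re = 1.37×10^6, f = 0.01113, h_f = 12.2 m ≈ 12.7 m ✓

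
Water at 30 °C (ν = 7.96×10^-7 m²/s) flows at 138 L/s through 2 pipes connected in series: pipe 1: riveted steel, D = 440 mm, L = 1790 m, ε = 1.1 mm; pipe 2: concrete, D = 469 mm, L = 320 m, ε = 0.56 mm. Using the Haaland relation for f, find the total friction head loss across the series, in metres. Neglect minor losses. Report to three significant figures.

Pipe 1: V = 0.9076 m/s, Re = 5.02×10^5, ε/D = 0.00250, f = 0.02520, h_1 = f(L/D)V²/2g = 4.304 m
Pipe 2: V = 0.7988 m/s, Re = 4.71×10^5, ε/D = 0.00119, f = 0.02104, h_2 = f(L/D)V²/2g = 0.4669 m
Series → Q common, losses add: H = Σh = 4.771 m

H ≈ 4.77 m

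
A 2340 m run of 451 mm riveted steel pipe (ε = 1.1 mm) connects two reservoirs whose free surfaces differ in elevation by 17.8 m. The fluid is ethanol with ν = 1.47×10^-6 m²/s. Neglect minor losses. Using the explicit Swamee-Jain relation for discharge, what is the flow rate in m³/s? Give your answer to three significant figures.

Swamee-Jain (Type II): Q = -0.965·√(gD⁵h_f/L)·ln[ε/(3.7D) + √(3.17ν²L/(gD³h_f))]
√(gD⁵h_f/L) = √(9.81·0.451⁵·17.8/2340) = 0.03731
ε/(3.7D) = 6.59×10^-4; √(3.17ν²L/(gD³h_f)) = 3.16×10^-5
Q = -0.965·0.03731·ln(6.908×10^-4) = 0.2621 m³/s
Check: V = 1.64 m/s, Re = 5.03×10^5, f = 0.02513, h_f = 17.9 m ≈ 17.8 m ✓

Q ≈ 0.262 m³/s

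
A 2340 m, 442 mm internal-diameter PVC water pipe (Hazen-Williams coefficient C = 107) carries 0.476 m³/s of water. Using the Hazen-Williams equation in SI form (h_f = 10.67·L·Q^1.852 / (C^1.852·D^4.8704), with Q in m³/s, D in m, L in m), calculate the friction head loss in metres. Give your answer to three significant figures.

h_f ≈ 58.7 m

h_f = 10.67·2340·0.476^1.852 / (107^1.852·0.442^4.8704) = 58.73 m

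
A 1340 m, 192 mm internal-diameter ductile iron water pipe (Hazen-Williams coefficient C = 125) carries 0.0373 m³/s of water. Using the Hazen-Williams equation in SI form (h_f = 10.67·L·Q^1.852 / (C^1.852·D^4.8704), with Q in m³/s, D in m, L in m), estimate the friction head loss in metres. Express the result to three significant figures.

h_f ≈ 13.1 m

h_f = 10.67·1340·0.0373^1.852 / (125^1.852·0.192^4.8704) = 13.10 m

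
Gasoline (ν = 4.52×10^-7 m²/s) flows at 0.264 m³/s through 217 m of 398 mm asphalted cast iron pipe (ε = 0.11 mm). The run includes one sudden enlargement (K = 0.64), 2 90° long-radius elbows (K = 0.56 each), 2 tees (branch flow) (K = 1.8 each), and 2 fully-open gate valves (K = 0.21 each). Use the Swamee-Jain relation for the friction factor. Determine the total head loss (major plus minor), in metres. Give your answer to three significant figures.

H_L ≈ 3.23 m

V = 4Q/(πD²) = 2.122 m/s; V²/2g = 0.2295 m
Re = 1.87×10^6, ε/D = 2.76×10^-4 → f = 0.01519 (Swamee-Jain)
Major: h_f = f(L/D)·V²/2g = 0.01519·545.2·0.2295 = 1.901 m
Minor: ΣK = 5.78; h_m = ΣK·V²/2g = 1.327 m
Total H_L = 1.901 + 1.327 = 3.227 m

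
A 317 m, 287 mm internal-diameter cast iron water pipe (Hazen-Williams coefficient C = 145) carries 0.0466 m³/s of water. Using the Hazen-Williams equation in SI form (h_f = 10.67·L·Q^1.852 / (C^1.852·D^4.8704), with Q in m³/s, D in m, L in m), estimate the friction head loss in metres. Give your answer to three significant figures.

h_f = 10.67·317·0.0466^1.852 / (145^1.852·0.287^4.8704) = 0.5018 m

h_f ≈ 0.502 m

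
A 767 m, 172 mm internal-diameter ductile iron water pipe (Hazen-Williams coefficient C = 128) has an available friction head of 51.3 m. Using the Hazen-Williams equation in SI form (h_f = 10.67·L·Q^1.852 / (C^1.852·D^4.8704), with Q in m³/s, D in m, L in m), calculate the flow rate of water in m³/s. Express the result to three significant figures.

Q ≈ 0.0808 m³/s

Rearranging: Q = [h_f·C^1.852·D^4.8704 / (10.67·L)]^(1/1.852)
Q = [51.3·128^1.852·0.172^4.8704 / (10.67·767)]^0.540 = 0.08079 m³/s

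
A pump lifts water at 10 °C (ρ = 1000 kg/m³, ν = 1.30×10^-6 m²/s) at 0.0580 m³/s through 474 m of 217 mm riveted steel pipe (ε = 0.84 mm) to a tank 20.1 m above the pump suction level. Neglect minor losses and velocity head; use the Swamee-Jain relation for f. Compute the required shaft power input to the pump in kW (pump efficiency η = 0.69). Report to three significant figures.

P_shaft ≈ 23.1 kW

V = 4Q/(πD²) = 1.568 m/s; Re = 2.62×10^5; ε/D = 0.00387; f = 0.02873
h_f = f(L/D)V²/2g = 7.867 m
Total head H = z + h_f = 20.1 + 7.867 = 27.97 m
P_hyd = ρgQH = 1000·9.81·0.0580·27.97 = 15.91 kW
P_shaft = P_hyd/η = 15.91/0.69 = 23.06 kW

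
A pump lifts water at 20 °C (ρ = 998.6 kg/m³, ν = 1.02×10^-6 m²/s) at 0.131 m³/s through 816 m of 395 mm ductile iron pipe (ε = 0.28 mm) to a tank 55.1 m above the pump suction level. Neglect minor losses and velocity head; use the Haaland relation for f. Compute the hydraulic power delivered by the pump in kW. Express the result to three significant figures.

P_hyd ≈ 73.6 kW

V = 4Q/(πD²) = 1.069 m/s; Re = 4.14×10^5; ε/D = 7.09×10^-4; f = 0.01892
h_f = f(L/D)V²/2g = 2.276 m
Total head H = z + h_f = 55.1 + 2.276 = 57.38 m
P_hyd = ρgQH = 998.6·9.81·0.131·57.38 = 73.63 kW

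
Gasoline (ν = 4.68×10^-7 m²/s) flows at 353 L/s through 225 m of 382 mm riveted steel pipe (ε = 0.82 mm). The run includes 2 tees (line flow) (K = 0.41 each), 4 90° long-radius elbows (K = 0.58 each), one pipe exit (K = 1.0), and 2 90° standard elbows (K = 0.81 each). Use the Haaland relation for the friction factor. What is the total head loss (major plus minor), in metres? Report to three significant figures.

V = 4Q/(πD²) = 3.080 m/s; V²/2g = 0.4835 m
Re = 2.51×10^6, ε/D = 0.00215 → f = 0.02398 (Haaland)
Major: h_f = f(L/D)·V²/2g = 0.02398·589.0·0.4835 = 6.829 m
Minor: ΣK = 5.76; h_m = ΣK·V²/2g = 2.785 m
Total H_L = 6.829 + 2.785 = 9.614 m

H_L ≈ 9.61 m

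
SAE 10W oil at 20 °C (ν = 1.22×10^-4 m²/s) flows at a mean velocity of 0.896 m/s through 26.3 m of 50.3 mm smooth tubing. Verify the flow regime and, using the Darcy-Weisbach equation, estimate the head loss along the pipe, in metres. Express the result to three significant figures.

Re = VD/ν = 0.896·0.05030/1.22×10^-4 = 369 → laminar (Re < 2300)
f = 64/Re = 0.1732
h_f = f(L/D)V²/(2g) = 0.1732·(26.3/0.05030)·0.896²/(2·9.81) = 3.707 m

h_f ≈ 3.71 m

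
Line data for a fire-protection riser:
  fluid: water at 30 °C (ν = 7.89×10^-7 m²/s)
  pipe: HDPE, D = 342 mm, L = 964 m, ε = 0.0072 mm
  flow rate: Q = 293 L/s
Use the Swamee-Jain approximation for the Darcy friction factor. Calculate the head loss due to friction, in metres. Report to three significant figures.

V = 4Q/(πD²) = 4·0.293/(π·0.342²) = 3.190 m/s
Re = VD/ν = 3.190·0.342/7.89×10^-7 = 1.38×10^6 → turbulent
ε/D = 0.0072/342 = 2.11×10^-5
Swamee-Jain: f = 0.01160
h_f = f(L/D)V²/(2g) = 0.01160·(964/0.342)·3.190²/(2·9.81) = 16.95 m

h_f ≈ 17.0 m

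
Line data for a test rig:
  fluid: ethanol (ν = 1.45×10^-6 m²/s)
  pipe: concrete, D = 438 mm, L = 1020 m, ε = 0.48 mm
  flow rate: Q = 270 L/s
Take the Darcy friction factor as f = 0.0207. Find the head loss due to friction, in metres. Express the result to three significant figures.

V = 4Q/(πD²) = 4·0.270/(π·0.438²) = 1.792 m/s
h_f = f(L/D)V²/(2g) = 0.02070·(1020/0.438)·1.792²/(2·9.81) = 7.889 m

h_f ≈ 7.89 m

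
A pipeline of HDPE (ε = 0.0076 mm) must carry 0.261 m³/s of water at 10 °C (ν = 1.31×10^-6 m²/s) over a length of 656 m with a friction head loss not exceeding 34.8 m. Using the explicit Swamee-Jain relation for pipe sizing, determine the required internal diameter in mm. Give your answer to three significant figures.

Swamee-Jain (Type III): D = 0.66·[ε^1.25·(LQ²/(gh_f))^4.75 + ν·Q^9.4·(L/(gh_f))^5.2]^0.04
LQ²/(gh_f) = 0.1309; L/(gh_f) = 1.922
Term 1 = ε^1.25·(…)^4.75 = 2.55×10^-11; Term 2 = ν·Q^9.4·(…)^5.2 = 1.28×10^-10
D = 0.66·(2.55×10^-11 + 1.28×10^-10)^0.04 = 0.2673 m = 267 mm
Check: V = 4.65 m/s, Re = 9.49×10^5, f = 0.01235, h_f = 33.4 m ≈ 34.8 m ✓

D ≈ 267 mm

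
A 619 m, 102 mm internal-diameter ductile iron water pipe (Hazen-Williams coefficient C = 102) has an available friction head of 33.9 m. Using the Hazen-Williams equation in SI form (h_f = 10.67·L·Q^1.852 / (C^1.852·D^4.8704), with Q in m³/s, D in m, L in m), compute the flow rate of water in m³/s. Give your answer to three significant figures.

Rearranging: Q = [h_f·C^1.852·D^4.8704 / (10.67·L)]^(1/1.852)
Q = [33.9·102^1.852·0.102^4.8704 / (10.67·619)]^0.540 = 0.01463 m³/s

Q ≈ 0.0146 m³/s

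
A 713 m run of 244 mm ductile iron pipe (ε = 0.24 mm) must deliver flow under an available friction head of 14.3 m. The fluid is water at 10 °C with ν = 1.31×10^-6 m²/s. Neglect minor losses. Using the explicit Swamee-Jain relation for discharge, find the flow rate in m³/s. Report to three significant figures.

Swamee-Jain (Type II): Q = -0.965·√(gD⁵h_f/L)·ln[ε/(3.7D) + √(3.17ν²L/(gD³h_f))]
√(gD⁵h_f/L) = √(9.81·0.244⁵·14.3/713) = 0.01304
ε/(3.7D) = 2.66×10^-4; √(3.17ν²L/(gD³h_f)) = 4.36×10^-5
Q = -0.965·0.01304·ln(3.095×10^-4) = 0.1017 m³/s
Check: V = 2.18 m/s, Re = 4.05×10^5, f = 0.02043, h_f = 14.4 m ≈ 14.3 m ✓

Q ≈ 0.102 m³/s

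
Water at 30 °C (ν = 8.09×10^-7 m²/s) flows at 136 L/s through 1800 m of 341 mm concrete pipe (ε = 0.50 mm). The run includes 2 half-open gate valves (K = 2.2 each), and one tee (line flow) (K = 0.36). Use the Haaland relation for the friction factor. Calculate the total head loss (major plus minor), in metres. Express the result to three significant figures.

V = 4Q/(πD²) = 1.489 m/s; V²/2g = 0.1130 m
Re = 6.28×10^5, ε/D = 0.00147 → f = 0.02196 (Haaland)
Major: h_f = f(L/D)·V²/2g = 0.02196·5279·0.1130 = 13.10 m
Minor: ΣK = 4.76; h_m = ΣK·V²/2g = 0.5380 m
Total H_L = 13.10 + 0.5380 = 13.64 m

H_L ≈ 13.6 m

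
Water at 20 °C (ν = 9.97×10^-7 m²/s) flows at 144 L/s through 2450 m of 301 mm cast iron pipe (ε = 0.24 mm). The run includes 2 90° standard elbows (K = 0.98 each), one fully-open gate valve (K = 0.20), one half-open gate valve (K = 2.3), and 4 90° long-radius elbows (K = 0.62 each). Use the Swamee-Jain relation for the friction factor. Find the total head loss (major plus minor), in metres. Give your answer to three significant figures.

H_L ≈ 34.2 m

V = 4Q/(πD²) = 2.024 m/s; V²/2g = 0.2087 m
Re = 6.11×10^5, ε/D = 7.97×10^-4 → f = 0.01929 (Swamee-Jain)
Major: h_f = f(L/D)·V²/2g = 0.01929·8140·0.2087 = 32.77 m
Minor: ΣK = 6.94; h_m = ΣK·V²/2g = 1.449 m
Total H_L = 32.77 + 1.449 = 34.22 m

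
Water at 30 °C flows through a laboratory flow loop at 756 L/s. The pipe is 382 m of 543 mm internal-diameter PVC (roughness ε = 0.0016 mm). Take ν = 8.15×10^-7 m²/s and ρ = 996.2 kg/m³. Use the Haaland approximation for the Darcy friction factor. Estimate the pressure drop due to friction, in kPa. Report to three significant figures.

V = 4Q/(πD²) = 4·0.756/(π·0.543²) = 3.265 m/s
Re = VD/ν = 3.265·0.543/8.15×10^-7 = 2.18×10^6 → turbulent
ε/D = 0.0016/543 = 2.95×10^-6
Haaland: f = 0.01029
h_f = f(L/D)V²/(2g) = 0.01029·(382/0.543)·3.265²/(2·9.81) = 3.933 m
Δp = ρg·h_f = 996.2·9.81·3.933 = 38.44 kPa

Δp ≈ 38.4 kPa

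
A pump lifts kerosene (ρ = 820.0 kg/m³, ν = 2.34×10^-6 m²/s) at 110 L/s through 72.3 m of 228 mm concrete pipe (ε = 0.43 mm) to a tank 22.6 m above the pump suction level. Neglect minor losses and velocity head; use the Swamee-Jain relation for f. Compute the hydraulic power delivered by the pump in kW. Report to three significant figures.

P_hyd ≈ 22.5 kW

V = 4Q/(πD²) = 2.694 m/s; Re = 2.63×10^5; ε/D = 0.00189; f = 0.02393
h_f = f(L/D)V²/2g = 2.807 m
Total head H = z + h_f = 22.6 + 2.807 = 25.41 m
P_hyd = ρgQH = 820.0·9.81·0.110·25.41 = 22.48 kW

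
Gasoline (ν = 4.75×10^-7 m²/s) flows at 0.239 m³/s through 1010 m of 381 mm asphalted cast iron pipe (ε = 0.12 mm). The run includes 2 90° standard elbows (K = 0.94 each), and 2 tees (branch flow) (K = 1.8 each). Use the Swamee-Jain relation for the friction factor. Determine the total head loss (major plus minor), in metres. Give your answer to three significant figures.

H_L ≈ 10.5 m

V = 4Q/(πD²) = 2.096 m/s; V²/2g = 0.2240 m
Re = 1.68×10^6, ε/D = 3.15×10^-4 → f = 0.01561 (Swamee-Jain)
Major: h_f = f(L/D)·V²/2g = 0.01561·2651·0.2240 = 9.266 m
Minor: ΣK = 5.48; h_m = ΣK·V²/2g = 1.227 m
Total H_L = 9.266 + 1.227 = 10.49 m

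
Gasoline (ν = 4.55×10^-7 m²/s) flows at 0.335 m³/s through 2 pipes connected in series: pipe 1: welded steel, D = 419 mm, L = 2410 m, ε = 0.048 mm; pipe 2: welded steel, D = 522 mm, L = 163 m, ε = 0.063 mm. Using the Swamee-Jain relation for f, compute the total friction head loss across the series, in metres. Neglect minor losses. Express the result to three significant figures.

Pipe 1: V = 2.430 m/s, Re = 2.24×10^6, ε/D = 1.15×10^-4, f = 0.01305, h_1 = f(L/D)V²/2g = 22.59 m
Pipe 2: V = 1.565 m/s, Re = 1.80×10^6, ε/D = 1.21×10^-4, f = 0.01330, h_2 = f(L/D)V²/2g = 0.5185 m
Series → Q common, losses add: H = Σh = 23.11 m

H ≈ 23.1 m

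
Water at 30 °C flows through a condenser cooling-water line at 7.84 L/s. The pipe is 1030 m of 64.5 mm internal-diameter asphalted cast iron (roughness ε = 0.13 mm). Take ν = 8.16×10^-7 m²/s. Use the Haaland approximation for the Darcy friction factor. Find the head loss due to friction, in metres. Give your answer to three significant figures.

h_f ≈ 114 m

V = 4Q/(πD²) = 4·0.00784/(π·0.0645²) = 2.399 m/s
Re = VD/ν = 2.399·0.0645/8.16×10^-7 = 1.90×10^5 → turbulent
ε/D = 0.13/64.5 = 0.00202
Haaland: f = 0.02434
h_f = f(L/D)V²/(2g) = 0.02434·(1030/0.0645)·2.399²/(2·9.81) = 114.0 m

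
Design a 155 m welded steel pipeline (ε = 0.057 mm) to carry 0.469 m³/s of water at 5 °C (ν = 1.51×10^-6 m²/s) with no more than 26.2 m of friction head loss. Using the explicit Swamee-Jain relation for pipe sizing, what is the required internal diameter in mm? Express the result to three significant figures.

Swamee-Jain (Type III): D = 0.66·[ε^1.25·(LQ²/(gh_f))^4.75 + ν·Q^9.4·(L/(gh_f))^5.2]^0.04
LQ²/(gh_f) = 0.1326; L/(gh_f) = 0.6031
Term 1 = ε^1.25·(…)^4.75 = 3.37×10^-10; Term 2 = ν·Q^9.4·(…)^5.2 = 8.83×10^-11
D = 0.66·(3.37×10^-10 + 8.83×10^-11)^0.04 = 0.2784 m = 278 mm
Check: V = 7.70 m/s, Re = 1.42×10^6, f = 0.01457, h_f = 24.5 m ≈ 26.2 m ✓

D ≈ 278 mm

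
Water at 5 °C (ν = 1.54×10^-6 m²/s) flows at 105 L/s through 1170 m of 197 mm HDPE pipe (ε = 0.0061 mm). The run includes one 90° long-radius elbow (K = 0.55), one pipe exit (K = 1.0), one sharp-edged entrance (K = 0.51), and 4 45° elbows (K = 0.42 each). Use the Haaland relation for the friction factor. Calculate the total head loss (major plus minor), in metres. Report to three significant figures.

V = 4Q/(πD²) = 3.445 m/s; V²/2g = 0.6048 m
Re = 4.41×10^5, ε/D = 3.10×10^-5 → f = 0.01371 (Haaland)
Major: h_f = f(L/D)·V²/2g = 0.01371·5939·0.6048 = 49.23 m
Minor: ΣK = 3.74; h_m = ΣK·V²/2g = 2.262 m
Total H_L = 49.23 + 2.262 = 51.50 m

H_L ≈ 51.5 m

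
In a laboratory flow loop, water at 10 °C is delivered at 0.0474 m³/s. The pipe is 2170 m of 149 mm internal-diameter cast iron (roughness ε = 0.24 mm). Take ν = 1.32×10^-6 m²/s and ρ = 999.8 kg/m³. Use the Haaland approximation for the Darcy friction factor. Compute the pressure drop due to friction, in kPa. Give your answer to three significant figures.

Δp ≈ 1230 kPa

V = 4Q/(πD²) = 4·0.0474/(π·0.149²) = 2.718 m/s
Re = VD/ν = 2.718·0.149/1.32×10^-6 = 3.07×10^5 → turbulent
ε/D = 0.24/149 = 0.00161
Haaland: f = 0.02277
h_f = f(L/D)V²/(2g) = 0.02277·(2170/0.149)·2.718²/(2·9.81) = 124.9 m
Δp = ρg·h_f = 999.8·9.81·124.9 = 1225 kPa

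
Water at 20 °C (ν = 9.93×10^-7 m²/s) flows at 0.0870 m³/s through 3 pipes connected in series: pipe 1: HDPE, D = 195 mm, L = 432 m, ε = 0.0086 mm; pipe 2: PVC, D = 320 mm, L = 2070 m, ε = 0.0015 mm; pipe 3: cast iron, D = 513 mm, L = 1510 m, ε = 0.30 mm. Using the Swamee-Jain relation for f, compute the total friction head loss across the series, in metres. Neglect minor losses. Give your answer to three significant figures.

H ≈ 18.9 m

Pipe 1: V = 2.913 m/s, Re = 5.72×10^5, ε/D = 4.41×10^-5, f = 0.01350, h_1 = f(L/D)V²/2g = 12.93 m
Pipe 2: V = 1.082 m/s, Re = 3.49×10^5, ε/D = 4.69×10^-6, f = 0.01404, h_2 = f(L/D)V²/2g = 5.416 m
Pipe 3: V = 0.4209 m/s, Re = 2.17×10^5, ε/D = 5.85×10^-4, f = 0.01924, h_3 = f(L/D)V²/2g = 0.5113 m
Series → Q common, losses add: H = Σh = 18.86 m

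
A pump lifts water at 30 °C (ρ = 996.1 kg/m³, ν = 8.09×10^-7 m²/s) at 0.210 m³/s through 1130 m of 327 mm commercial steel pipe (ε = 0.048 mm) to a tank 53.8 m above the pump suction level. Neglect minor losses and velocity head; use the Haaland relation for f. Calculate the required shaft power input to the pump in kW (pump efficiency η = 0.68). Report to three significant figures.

P_shaft ≈ 209 kW

V = 4Q/(πD²) = 2.501 m/s; Re = 1.01×10^6; ε/D = 1.47×10^-4; f = 0.01396
h_f = f(L/D)V²/2g = 15.37 m
Total head H = z + h_f = 53.8 + 15.37 = 69.17 m
P_hyd = ρgQH = 996.1·9.81·0.210·69.17 = 141.9 kW
P_shaft = P_hyd/η = 141.9/0.68 = 208.7 kW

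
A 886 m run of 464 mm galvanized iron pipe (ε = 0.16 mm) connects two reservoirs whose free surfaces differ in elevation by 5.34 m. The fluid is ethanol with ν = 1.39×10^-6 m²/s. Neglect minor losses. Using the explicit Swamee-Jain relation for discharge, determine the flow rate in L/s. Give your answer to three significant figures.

Swamee-Jain (Type II): Q = -0.965·√(gD⁵h_f/L)·ln[ε/(3.7D) + √(3.17ν²L/(gD³h_f))]
√(gD⁵h_f/L) = √(9.81·0.464⁵·5.34/886) = 0.03566
ε/(3.7D) = 9.32×10^-5; √(3.17ν²L/(gD³h_f)) = 3.22×10^-5
Q = -0.965·0.03566·ln(1.254×10^-4) = 0.3092 m³/s
Check: V = 1.83 m/s, Re = 6.10×10^5, f = 0.01652, h_f = 5.37 m ≈ 5.34 m ✓

Q ≈ 309 L/s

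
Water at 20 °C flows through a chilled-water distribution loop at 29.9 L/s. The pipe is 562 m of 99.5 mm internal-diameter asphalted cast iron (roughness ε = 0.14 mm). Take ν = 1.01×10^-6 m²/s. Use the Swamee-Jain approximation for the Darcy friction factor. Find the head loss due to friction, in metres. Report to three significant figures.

h_f ≈ 94.2 m

V = 4Q/(πD²) = 4·0.0299/(π·0.0995²) = 3.845 m/s
Re = VD/ν = 3.845·0.0995/1.01×10^-6 = 3.79×10^5 → turbulent
ε/D = 0.14/99.5 = 0.00141
Swamee-Jain: f = 0.02212
h_f = f(L/D)V²/(2g) = 0.02212·(562/0.0995)·3.845²/(2·9.81) = 94.18 m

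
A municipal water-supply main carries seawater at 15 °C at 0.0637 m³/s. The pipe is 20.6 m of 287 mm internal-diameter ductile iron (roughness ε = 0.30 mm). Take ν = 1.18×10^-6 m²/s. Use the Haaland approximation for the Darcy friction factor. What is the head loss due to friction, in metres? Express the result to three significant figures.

h_f ≈ 0.0742 m

V = 4Q/(πD²) = 4·0.0637/(π·0.287²) = 0.9847 m/s
Re = VD/ν = 0.9847·0.287/1.18×10^-6 = 2.39×10^5 → turbulent
ε/D = 0.30/287 = 0.00105
Haaland: f = 0.02091
h_f = f(L/D)V²/(2g) = 0.02091·(20.6/0.287)·0.9847²/(2·9.81) = 0.07416 m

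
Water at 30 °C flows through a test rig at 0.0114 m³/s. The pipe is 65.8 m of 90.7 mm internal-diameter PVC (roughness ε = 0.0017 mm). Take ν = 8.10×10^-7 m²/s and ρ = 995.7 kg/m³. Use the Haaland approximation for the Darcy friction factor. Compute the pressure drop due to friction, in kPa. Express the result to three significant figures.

Δp ≈ 17.6 kPa

V = 4Q/(πD²) = 4·0.0114/(π·0.0907²) = 1.764 m/s
Re = VD/ν = 1.764·0.0907/8.10×10^-7 = 1.98×10^5 → turbulent
ε/D = 0.0017/90.7 = 1.87×10^-5
Haaland: f = 0.01565
h_f = f(L/D)V²/(2g) = 0.01565·(65.8/0.0907)·1.764²/(2·9.81) = 1.802 m
Δp = ρg·h_f = 995.7·9.81·1.802 = 17.60 kPa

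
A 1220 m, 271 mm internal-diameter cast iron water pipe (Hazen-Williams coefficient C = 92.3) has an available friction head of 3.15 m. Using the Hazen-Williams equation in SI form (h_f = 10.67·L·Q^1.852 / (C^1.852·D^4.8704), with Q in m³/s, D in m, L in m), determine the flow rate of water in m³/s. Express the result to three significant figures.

Rearranging: Q = [h_f·C^1.852·D^4.8704 / (10.67·L)]^(1/1.852)
Q = [3.15·92.3^1.852·0.271^4.8704 / (10.67·1220)]^0.540 = 0.03322 m³/s

Q ≈ 0.0332 m³/s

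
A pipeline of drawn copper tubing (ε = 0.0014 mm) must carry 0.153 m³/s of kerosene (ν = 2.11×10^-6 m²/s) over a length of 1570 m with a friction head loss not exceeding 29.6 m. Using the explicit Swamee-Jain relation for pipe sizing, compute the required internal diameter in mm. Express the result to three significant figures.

D ≈ 275 mm

Swamee-Jain (Type III): D = 0.66·[ε^1.25·(LQ²/(gh_f))^4.75 + ν·Q^9.4·(L/(gh_f))^5.2]^0.04
LQ²/(gh_f) = 0.1266; L/(gh_f) = 5.407
Term 1 = ε^1.25·(…)^4.75 = 2.62×10^-12; Term 2 = ν·Q^9.4·(…)^5.2 = 2.96×10^-10
D = 0.66·(2.62×10^-12 + 2.96×10^-10)^0.04 = 0.2745 m = 275 mm
Check: V = 2.59 m/s, Re = 3.36×10^5, f = 0.01414, h_f = 27.5 m ≈ 29.6 m ✓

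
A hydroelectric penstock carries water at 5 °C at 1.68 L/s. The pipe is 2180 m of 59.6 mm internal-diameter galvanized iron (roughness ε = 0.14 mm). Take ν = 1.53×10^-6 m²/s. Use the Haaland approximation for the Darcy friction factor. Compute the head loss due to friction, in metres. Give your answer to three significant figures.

V = 4Q/(πD²) = 4·0.00168/(π·0.0596²) = 0.6022 m/s
Re = VD/ν = 0.6022·0.0596/1.53×10^-6 = 2.35×10^4 → turbulent
ε/D = 0.14/59.6 = 0.00235
Haaland: f = 0.02942
h_f = f(L/D)V²/(2g) = 0.02942·(2180/0.0596)·0.6022²/(2·9.81) = 19.89 m

h_f ≈ 19.9 m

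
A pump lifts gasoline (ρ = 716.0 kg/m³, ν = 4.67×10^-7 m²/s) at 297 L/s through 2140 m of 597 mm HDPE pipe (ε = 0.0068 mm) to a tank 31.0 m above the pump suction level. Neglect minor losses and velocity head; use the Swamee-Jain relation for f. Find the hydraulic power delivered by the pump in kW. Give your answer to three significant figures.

P_hyd ≈ 69.5 kW

V = 4Q/(πD²) = 1.061 m/s; Re = 1.36×10^6; ε/D = 1.14×10^-5; f = 0.01137
h_f = f(L/D)V²/2g = 2.338 m
Total head H = z + h_f = 31.0 + 2.338 = 33.34 m
P_hyd = ρgQH = 716.0·9.81·0.297·33.34 = 69.55 kW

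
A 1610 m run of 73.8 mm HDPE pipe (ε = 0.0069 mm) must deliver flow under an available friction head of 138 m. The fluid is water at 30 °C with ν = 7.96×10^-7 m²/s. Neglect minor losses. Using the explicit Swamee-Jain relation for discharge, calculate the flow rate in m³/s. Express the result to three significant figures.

Swamee-Jain (Type II): Q = -0.965·√(gD⁵h_f/L)·ln[ε/(3.7D) + √(3.17ν²L/(gD³h_f))]
√(gD⁵h_f/L) = √(9.81·0.0738⁵·138/1610) = 0.001357
ε/(3.7D) = 2.53×10^-5; √(3.17ν²L/(gD³h_f)) = 7.71×10^-5
Q = -0.965·0.001357·ln(1.024×10^-4) = 0.01203 m³/s
Check: V = 2.81 m/s, Re = 2.61×10^5, f = 0.01569, h_f = 138 m ≈ 138 m ✓

Q ≈ 0.0120 m³/s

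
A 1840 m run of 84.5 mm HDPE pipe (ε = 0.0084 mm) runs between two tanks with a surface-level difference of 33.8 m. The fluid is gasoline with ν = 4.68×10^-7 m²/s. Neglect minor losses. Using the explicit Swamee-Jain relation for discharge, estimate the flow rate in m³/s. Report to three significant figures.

Q ≈ 0.00778 m³/s

Swamee-Jain (Type II): Q = -0.965·√(gD⁵h_f/L)·ln[ε/(3.7D) + √(3.17ν²L/(gD³h_f))]
√(gD⁵h_f/L) = √(9.81·0.0845⁵·33.8/1840) = 8.811×10^-4
ε/(3.7D) = 2.69×10^-5; √(3.17ν²L/(gD³h_f)) = 7.99×10^-5
Q = -0.965·8.811×10^-4·ln(1.068×10^-4) = 0.007775 m³/s
Check: V = 1.39 m/s, Re = 2.50×10^5, f = 0.01584, h_f = 33.8 m ≈ 33.8 m ✓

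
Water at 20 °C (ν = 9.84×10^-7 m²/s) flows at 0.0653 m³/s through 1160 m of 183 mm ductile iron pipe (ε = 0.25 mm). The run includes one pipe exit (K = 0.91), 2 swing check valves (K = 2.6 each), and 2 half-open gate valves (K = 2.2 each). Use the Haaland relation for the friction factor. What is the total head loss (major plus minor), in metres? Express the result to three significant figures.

H_L ≈ 46.5 m

V = 4Q/(πD²) = 2.483 m/s; V²/2g = 0.3142 m
Re = 4.62×10^5, ε/D = 0.00137 → f = 0.02171 (Haaland)
Major: h_f = f(L/D)·V²/2g = 0.02171·6339·0.3142 = 43.24 m
Minor: ΣK = 10.5; h_m = ΣK·V²/2g = 3.302 m
Total H_L = 43.24 + 3.302 = 46.54 m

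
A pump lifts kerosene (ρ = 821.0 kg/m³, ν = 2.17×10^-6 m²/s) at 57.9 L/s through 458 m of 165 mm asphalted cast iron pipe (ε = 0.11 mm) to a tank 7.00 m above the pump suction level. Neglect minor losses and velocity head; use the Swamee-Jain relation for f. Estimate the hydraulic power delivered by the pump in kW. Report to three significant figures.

P_hyd ≈ 12.8 kW

V = 4Q/(πD²) = 2.708 m/s; Re = 2.06×10^5; ε/D = 6.67×10^-4; f = 0.01972
h_f = f(L/D)V²/2g = 20.45 m
Total head H = z + h_f = 7.00 + 20.45 = 27.45 m
P_hyd = ρgQH = 821.0·9.81·0.0579·27.45 = 12.80 kW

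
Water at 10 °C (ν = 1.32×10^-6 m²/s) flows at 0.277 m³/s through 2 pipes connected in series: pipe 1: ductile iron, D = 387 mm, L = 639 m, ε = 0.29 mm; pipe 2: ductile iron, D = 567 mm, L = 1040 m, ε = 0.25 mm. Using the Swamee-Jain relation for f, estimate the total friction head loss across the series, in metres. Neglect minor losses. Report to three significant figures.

Pipe 1: V = 2.355 m/s, Re = 6.90×10^5, ε/D = 7.49×10^-4, f = 0.01897, h_1 = f(L/D)V²/2g = 8.854 m
Pipe 2: V = 1.097 m/s, Re = 4.71×10^5, ε/D = 4.41×10^-4, f = 0.01745, h_2 = f(L/D)V²/2g = 1.964 m
Series → Q common, losses add: H = Σh = 10.82 m

H ≈ 10.8 m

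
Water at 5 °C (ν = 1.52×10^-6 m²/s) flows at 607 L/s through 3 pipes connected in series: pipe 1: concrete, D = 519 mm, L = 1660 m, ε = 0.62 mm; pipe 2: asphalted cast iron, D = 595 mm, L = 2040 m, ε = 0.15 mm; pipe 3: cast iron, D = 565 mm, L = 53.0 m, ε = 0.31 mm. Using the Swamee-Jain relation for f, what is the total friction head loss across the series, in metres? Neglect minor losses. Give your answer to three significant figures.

Pipe 1: V = 2.869 m/s, Re = 9.80×10^5, ε/D = 0.00119, f = 0.02087, h_1 = f(L/D)V²/2g = 28.01 m
Pipe 2: V = 2.183 m/s, Re = 8.55×10^5, ε/D = 2.52×10^-4, f = 0.01543, h_2 = f(L/D)V²/2g = 12.85 m
Pipe 3: V = 2.421 m/s, Re = 9.00×10^5, ε/D = 5.49×10^-4, f = 0.01767, h_3 = f(L/D)V²/2g = 0.4953 m
Series → Q common, losses add: H = Σh = 41.36 m

H ≈ 41.4 m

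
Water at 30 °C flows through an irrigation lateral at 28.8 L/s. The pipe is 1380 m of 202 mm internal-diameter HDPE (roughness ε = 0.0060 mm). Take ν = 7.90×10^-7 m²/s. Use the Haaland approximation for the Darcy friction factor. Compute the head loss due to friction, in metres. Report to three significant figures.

V = 4Q/(πD²) = 4·0.0288/(π·0.202²) = 0.8987 m/s
Re = VD/ν = 0.8987·0.202/7.90×10^-7 = 2.30×10^5 → turbulent
ε/D = 0.0060/202 = 2.97×10^-5
Haaland: f = 0.01530
h_f = f(L/D)V²/(2g) = 0.01530·(1380/0.202)·0.8987²/(2·9.81) = 4.302 m

h_f ≈ 4.30 m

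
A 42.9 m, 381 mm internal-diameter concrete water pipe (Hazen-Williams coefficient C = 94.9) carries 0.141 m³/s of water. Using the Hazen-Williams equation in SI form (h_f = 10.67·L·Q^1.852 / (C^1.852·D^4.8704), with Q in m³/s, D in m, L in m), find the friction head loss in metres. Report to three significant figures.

h_f = 10.67·42.9·0.141^1.852 / (94.9^1.852·0.381^4.8704) = 0.2912 m

h_f ≈ 0.291 m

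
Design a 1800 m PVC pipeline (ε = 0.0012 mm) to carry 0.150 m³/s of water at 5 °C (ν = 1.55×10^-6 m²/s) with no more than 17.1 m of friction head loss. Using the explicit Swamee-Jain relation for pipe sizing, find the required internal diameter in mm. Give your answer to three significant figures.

Swamee-Jain (Type III): D = 0.66·[ε^1.25·(LQ²/(gh_f))^4.75 + ν·Q^9.4·(L/(gh_f))^5.2]^0.04
LQ²/(gh_f) = 0.2414; L/(gh_f) = 10.73
Term 1 = ε^1.25·(…)^4.75 = 4.65×10^-11; Term 2 = ν·Q^9.4·(…)^5.2 = 6.38×10^-9
D = 0.66·(4.65×10^-11 + 6.38×10^-9)^0.04 = 0.3104 m = 310 mm
Check: V = 1.98 m/s, Re = 3.97×10^5, f = 0.01370, h_f = 15.9 m ≈ 17.1 m ✓

D ≈ 310 mm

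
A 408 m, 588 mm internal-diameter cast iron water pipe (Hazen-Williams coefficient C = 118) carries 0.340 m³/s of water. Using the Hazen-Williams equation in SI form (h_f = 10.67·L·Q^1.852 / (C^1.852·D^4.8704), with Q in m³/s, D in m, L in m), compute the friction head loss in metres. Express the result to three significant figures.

h_f = 10.67·408·0.340^1.852 / (118^1.852·0.588^4.8704) = 1.141 m

h_f ≈ 1.14 m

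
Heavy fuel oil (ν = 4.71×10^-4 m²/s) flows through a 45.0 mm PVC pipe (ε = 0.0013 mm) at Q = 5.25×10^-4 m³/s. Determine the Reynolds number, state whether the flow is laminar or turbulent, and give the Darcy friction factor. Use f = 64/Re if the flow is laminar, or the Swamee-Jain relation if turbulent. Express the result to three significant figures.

V = 4Q/(πD²) = 0.3301 m/s
Re = VD/ν = 0.3301·0.0450/4.71×10^-4 = 31.5
Re < 2300 → laminar → f = 64/Re = 2.029

Re ≈ 31.5; laminar; f = 64/Re ≈ 2.03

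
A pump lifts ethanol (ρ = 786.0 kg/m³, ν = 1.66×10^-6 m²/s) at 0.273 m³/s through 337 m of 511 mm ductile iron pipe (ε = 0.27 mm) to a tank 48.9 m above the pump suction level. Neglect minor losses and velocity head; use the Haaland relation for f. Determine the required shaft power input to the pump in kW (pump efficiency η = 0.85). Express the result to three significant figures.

P_shaft ≈ 124 kW

V = 4Q/(πD²) = 1.331 m/s; Re = 4.10×10^5; ε/D = 5.28×10^-4; f = 0.01792
h_f = f(L/D)V²/2g = 1.067 m
Total head H = z + h_f = 48.9 + 1.067 = 49.97 m
P_hyd = ρgQH = 786.0·9.81·0.273·49.97 = 105.2 kW
P_shaft = P_hyd/η = 105.2/0.85 = 123.7 kW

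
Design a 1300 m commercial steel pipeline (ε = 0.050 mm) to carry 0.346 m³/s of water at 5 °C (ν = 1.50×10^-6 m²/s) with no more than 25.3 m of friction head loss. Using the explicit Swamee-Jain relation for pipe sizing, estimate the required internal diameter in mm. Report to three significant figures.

D ≈ 377 mm

Swamee-Jain (Type III): D = 0.66·[ε^1.25·(LQ²/(gh_f))^4.75 + ν·Q^9.4·(L/(gh_f))^5.2]^0.04
LQ²/(gh_f) = 0.6271; L/(gh_f) = 5.238
Term 1 = ε^1.25·(…)^4.75 = 4.58×10^-7; Term 2 = ν·Q^9.4·(…)^5.2 = 3.83×10^-7
D = 0.66·(4.58×10^-7 + 3.83×10^-7)^0.04 = 0.3772 m = 377 mm
Check: V = 3.10 m/s, Re = 7.79×10^5, f = 0.01423, h_f = 24.0 m ≈ 25.3 m ✓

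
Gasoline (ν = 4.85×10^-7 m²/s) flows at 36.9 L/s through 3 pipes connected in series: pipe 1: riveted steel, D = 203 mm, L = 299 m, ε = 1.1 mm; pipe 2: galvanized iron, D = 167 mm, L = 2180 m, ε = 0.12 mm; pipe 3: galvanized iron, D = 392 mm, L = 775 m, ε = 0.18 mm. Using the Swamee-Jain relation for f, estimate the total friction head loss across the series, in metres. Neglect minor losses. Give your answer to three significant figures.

Pipe 1: V = 1.140 m/s, Re = 4.77×10^5, ε/D = 0.00542, f = 0.03141, h_1 = f(L/D)V²/2g = 3.065 m
Pipe 2: V = 1.685 m/s, Re = 5.80×10^5, ε/D = 7.19×10^-4, f = 0.01892, h_2 = f(L/D)V²/2g = 35.72 m
Pipe 3: V = 0.3057 m/s, Re = 2.47×10^5, ε/D = 4.59×10^-4, f = 0.01837, h_3 = f(L/D)V²/2g = 0.1730 m
Series → Q common, losses add: H = Σh = 38.96 m

H ≈ 39.0 m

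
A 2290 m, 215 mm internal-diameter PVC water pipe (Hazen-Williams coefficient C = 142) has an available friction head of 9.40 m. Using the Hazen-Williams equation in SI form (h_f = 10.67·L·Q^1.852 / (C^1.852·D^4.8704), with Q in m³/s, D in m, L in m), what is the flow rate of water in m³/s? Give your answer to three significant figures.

Q ≈ 0.0357 m³/s

Rearranging: Q = [h_f·C^1.852·D^4.8704 / (10.67·L)]^(1/1.852)
Q = [9.40·142^1.852·0.215^4.8704 / (10.67·2290)]^0.540 = 0.03571 m³/s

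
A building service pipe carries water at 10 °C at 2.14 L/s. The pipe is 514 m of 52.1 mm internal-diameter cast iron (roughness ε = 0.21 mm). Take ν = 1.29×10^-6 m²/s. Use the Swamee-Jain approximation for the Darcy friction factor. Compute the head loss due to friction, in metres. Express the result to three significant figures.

V = 4Q/(πD²) = 4·0.00214/(π·0.0521²) = 1.004 m/s
Re = VD/ν = 1.004·0.0521/1.29×10^-6 = 4.05×10^4 → turbulent
ε/D = 0.21/52.1 = 0.00403
Swamee-Jain: f = 0.03134
h_f = f(L/D)V²/(2g) = 0.03134·(514/0.0521)·1.004²/(2·9.81) = 15.88 m

h_f ≈ 15.9 m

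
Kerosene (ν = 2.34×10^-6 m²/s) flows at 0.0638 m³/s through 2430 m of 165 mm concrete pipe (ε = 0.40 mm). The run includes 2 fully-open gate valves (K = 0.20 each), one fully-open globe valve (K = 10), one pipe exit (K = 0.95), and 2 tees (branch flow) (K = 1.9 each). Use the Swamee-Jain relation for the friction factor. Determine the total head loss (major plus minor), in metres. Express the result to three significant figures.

H_L ≈ 178 m

V = 4Q/(πD²) = 2.984 m/s; V²/2g = 0.4538 m
Re = 2.10×10^5, ε/D = 0.00242 → f = 0.02558 (Swamee-Jain)
Major: h_f = f(L/D)·V²/2g = 0.02558·14727·0.4538 = 171.0 m
Minor: ΣK = 15.2; h_m = ΣK·V²/2g = 6.874 m
Total H_L = 171.0 + 6.874 = 177.8 m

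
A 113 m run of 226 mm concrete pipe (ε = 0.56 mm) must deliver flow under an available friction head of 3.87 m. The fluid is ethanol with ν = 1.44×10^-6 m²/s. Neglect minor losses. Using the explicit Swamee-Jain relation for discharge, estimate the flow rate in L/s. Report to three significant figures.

Q ≈ 98.5 L/s

Swamee-Jain (Type II): Q = -0.965·√(gD⁵h_f/L)·ln[ε/(3.7D) + √(3.17ν²L/(gD³h_f))]
√(gD⁵h_f/L) = √(9.81·0.226⁵·3.87/113) = 0.01407
ε/(3.7D) = 6.70×10^-4; √(3.17ν²L/(gD³h_f)) = 4.12×10^-5
Q = -0.965·0.01407·ln(7.109×10^-4) = 0.09845 m³/s
Check: V = 2.45 m/s, Re = 3.85×10^5, f = 0.02535, h_f = 3.89 m ≈ 3.87 m ✓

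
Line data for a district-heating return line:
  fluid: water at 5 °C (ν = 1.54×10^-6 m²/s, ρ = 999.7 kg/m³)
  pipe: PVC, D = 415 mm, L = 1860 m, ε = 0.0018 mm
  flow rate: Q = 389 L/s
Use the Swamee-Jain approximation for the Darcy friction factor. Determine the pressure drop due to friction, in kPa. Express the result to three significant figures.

Δp ≈ 226 kPa

V = 4Q/(πD²) = 4·0.389/(π·0.415²) = 2.876 m/s
Re = VD/ν = 2.876·0.415/1.54×10^-6 = 7.75×10^5 → turbulent
ε/D = 0.0018/415 = 4.34×10^-6
Swamee-Jain: f = 0.01221
h_f = f(L/D)V²/(2g) = 0.01221·(1860/0.415)·2.876²/(2·9.81) = 23.08 m
Δp = ρg·h_f = 999.7·9.81·23.08 = 226.3 kPa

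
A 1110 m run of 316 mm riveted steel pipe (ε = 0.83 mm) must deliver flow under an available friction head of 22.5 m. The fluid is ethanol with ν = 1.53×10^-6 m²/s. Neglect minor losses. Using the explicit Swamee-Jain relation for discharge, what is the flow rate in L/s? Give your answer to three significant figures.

Q ≈ 174 L/s

Swamee-Jain (Type II): Q = -0.965·√(gD⁵h_f/L)·ln[ε/(3.7D) + √(3.17ν²L/(gD³h_f))]
√(gD⁵h_f/L) = √(9.81·0.316⁵·22.5/1110) = 0.02503
ε/(3.7D) = 7.10×10^-4; √(3.17ν²L/(gD³h_f)) = 3.44×10^-5
Q = -0.965·0.02503·ln(7.443×10^-4) = 0.1740 m³/s
Check: V = 2.22 m/s, Re = 4.58×10^5, f = 0.02566, h_f = 22.6 m ≈ 22.5 m ✓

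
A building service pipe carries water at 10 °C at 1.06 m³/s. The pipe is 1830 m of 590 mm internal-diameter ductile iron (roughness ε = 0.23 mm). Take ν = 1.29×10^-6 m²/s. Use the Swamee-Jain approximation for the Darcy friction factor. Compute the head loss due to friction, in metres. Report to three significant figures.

V = 4Q/(πD²) = 4·1.06/(π·0.590²) = 3.877 m/s
Re = VD/ν = 3.877·0.590/1.29×10^-6 = 1.77×10^6 → turbulent
ε/D = 0.23/590 = 3.90×10^-4
Swamee-Jain: f = 0.01623
h_f = f(L/D)V²/(2g) = 0.01623·(1830/0.590)·3.877²/(2·9.81) = 38.58 m

h_f ≈ 38.6 m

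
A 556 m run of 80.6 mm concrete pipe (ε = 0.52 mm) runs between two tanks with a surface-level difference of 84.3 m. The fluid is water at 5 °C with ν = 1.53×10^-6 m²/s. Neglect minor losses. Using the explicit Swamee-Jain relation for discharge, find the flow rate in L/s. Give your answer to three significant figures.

Q ≈ 13.7 L/s

Swamee-Jain (Type II): Q = -0.965·√(gD⁵h_f/L)·ln[ε/(3.7D) + √(3.17ν²L/(gD³h_f))]
√(gD⁵h_f/L) = √(9.81·0.0806⁵·84.3/556) = 0.002249
ε/(3.7D) = 0.00174; √(3.17ν²L/(gD³h_f)) = 9.76×10^-5
Q = -0.965·0.002249·ln(0.001841) = 0.01367 m³/s
Check: V = 2.68 m/s, Re = 1.41×10^5, f = 0.03363, h_f = 84.9 m ≈ 84.3 m ✓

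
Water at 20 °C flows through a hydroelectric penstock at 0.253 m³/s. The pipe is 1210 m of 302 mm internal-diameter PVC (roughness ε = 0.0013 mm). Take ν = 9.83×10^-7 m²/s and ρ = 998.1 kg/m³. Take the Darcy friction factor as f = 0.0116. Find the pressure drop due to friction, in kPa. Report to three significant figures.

Δp ≈ 289 kPa

V = 4Q/(πD²) = 4·0.253/(π·0.302²) = 3.532 m/s
h_f = f(L/D)V²/(2g) = 0.01160·(1210/0.302)·3.532²/(2·9.81) = 29.55 m
Δp = ρg·h_f = 998.1·9.81·29.55 = 289.3 kPa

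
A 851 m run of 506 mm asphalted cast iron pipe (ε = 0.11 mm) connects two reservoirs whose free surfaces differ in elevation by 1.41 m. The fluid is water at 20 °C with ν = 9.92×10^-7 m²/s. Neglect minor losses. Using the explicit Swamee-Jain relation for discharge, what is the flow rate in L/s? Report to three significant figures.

Swamee-Jain (Type II): Q = -0.965·√(gD⁵h_f/L)·ln[ε/(3.7D) + √(3.17ν²L/(gD³h_f))]
√(gD⁵h_f/L) = √(9.81·0.506⁵·1.41/851) = 0.02322
ε/(3.7D) = 5.88×10^-5; √(3.17ν²L/(gD³h_f)) = 3.85×10^-5
Q = -0.965·0.02322·ln(9.724×10^-5) = 0.2070 m³/s
Check: V = 1.03 m/s, Re = 5.25×10^5, f = 0.01561, h_f = 1.42 m ≈ 1.41 m ✓

Q ≈ 207 L/s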